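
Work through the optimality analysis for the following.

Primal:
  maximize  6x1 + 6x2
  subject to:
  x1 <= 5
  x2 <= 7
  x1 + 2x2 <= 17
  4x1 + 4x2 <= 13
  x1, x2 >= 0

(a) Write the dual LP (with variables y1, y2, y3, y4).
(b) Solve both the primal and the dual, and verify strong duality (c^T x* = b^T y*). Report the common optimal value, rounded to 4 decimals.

The standard primal-dual pair for 'max c^T x s.t. A x <= b, x >= 0' is:
  Dual:  min b^T y  s.t.  A^T y >= c,  y >= 0.

So the dual LP is:
  minimize  5y1 + 7y2 + 17y3 + 13y4
  subject to:
    y1 + y3 + 4y4 >= 6
    y2 + 2y3 + 4y4 >= 6
    y1, y2, y3, y4 >= 0

Solving the primal: x* = (3.25, 0).
  primal value c^T x* = 19.5.
Solving the dual: y* = (0, 0, 0, 1.5).
  dual value b^T y* = 19.5.
Strong duality: c^T x* = b^T y*. Confirmed.

19.5


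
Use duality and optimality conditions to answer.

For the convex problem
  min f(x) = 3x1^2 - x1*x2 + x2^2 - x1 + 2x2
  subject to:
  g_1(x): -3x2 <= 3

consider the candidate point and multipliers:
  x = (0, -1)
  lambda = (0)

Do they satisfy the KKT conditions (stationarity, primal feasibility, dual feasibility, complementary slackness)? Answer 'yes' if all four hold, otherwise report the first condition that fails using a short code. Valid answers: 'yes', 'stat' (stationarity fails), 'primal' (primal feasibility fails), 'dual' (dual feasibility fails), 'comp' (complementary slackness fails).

Gradient of f: grad f(x) = Q x + c = (0, 0)
Constraint values g_i(x) = a_i^T x - b_i:
  g_1((0, -1)) = 0
Stationarity residual: grad f(x) + sum_i lambda_i a_i = (0, 0)
  -> stationarity OK
Primal feasibility (all g_i <= 0): OK
Dual feasibility (all lambda_i >= 0): OK
Complementary slackness (lambda_i * g_i(x) = 0 for all i): OK

Verdict: yes, KKT holds.

yes


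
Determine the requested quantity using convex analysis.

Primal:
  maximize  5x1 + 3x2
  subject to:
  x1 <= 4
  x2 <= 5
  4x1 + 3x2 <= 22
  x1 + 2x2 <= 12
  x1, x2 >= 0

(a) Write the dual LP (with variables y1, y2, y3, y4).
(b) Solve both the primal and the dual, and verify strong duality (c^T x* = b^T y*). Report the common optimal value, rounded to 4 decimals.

The standard primal-dual pair for 'max c^T x s.t. A x <= b, x >= 0' is:
  Dual:  min b^T y  s.t.  A^T y >= c,  y >= 0.

So the dual LP is:
  minimize  4y1 + 5y2 + 22y3 + 12y4
  subject to:
    y1 + 4y3 + y4 >= 5
    y2 + 3y3 + 2y4 >= 3
    y1, y2, y3, y4 >= 0

Solving the primal: x* = (4, 2).
  primal value c^T x* = 26.
Solving the dual: y* = (1, 0, 1, 0).
  dual value b^T y* = 26.
Strong duality: c^T x* = b^T y*. Confirmed.

26


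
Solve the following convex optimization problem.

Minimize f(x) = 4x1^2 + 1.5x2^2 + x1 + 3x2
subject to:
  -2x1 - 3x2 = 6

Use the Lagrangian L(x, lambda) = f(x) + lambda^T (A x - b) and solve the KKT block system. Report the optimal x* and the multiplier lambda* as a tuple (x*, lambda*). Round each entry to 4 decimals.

Form the Lagrangian:
  L(x, lambda) = (1/2) x^T Q x + c^T x + lambda^T (A x - b)
Stationarity (grad_x L = 0): Q x + c + A^T lambda = 0.
Primal feasibility: A x = b.

This gives the KKT block system:
  [ Q   A^T ] [ x     ]   [-c ]
  [ A    0  ] [ lambda ] = [ b ]

Solving the linear system:
  x*      = (-0.3214, -1.7857)
  lambda* = (-0.7857)
  f(x*)   = -0.4821

x* = (-0.3214, -1.7857), lambda* = (-0.7857)


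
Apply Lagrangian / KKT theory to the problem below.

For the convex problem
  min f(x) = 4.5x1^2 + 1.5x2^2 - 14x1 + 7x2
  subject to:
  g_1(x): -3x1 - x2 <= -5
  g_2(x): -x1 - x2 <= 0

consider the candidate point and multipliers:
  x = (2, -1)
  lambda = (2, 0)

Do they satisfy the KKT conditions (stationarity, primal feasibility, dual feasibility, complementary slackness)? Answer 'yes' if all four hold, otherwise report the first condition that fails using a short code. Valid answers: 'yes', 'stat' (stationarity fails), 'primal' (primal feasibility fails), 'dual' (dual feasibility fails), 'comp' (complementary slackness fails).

Gradient of f: grad f(x) = Q x + c = (4, 4)
Constraint values g_i(x) = a_i^T x - b_i:
  g_1((2, -1)) = 0
  g_2((2, -1)) = -1
Stationarity residual: grad f(x) + sum_i lambda_i a_i = (-2, 2)
  -> stationarity FAILS
Primal feasibility (all g_i <= 0): OK
Dual feasibility (all lambda_i >= 0): OK
Complementary slackness (lambda_i * g_i(x) = 0 for all i): OK

Verdict: the first failing condition is stationarity -> stat.

stat


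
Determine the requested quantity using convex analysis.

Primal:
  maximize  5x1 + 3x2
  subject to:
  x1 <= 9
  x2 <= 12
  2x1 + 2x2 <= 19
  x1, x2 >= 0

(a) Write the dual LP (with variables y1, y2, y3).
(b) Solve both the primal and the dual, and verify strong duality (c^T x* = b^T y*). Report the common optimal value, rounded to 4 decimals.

The standard primal-dual pair for 'max c^T x s.t. A x <= b, x >= 0' is:
  Dual:  min b^T y  s.t.  A^T y >= c,  y >= 0.

So the dual LP is:
  minimize  9y1 + 12y2 + 19y3
  subject to:
    y1 + 2y3 >= 5
    y2 + 2y3 >= 3
    y1, y2, y3 >= 0

Solving the primal: x* = (9, 0.5).
  primal value c^T x* = 46.5.
Solving the dual: y* = (2, 0, 1.5).
  dual value b^T y* = 46.5.
Strong duality: c^T x* = b^T y*. Confirmed.

46.5


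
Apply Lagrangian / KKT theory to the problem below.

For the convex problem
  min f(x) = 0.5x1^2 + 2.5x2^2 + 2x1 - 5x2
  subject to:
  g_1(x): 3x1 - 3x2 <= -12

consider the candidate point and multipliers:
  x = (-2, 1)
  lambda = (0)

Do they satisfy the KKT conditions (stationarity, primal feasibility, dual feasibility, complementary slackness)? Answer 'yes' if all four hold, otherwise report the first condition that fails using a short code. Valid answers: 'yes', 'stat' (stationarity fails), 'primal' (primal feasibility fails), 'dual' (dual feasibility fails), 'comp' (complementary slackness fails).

Gradient of f: grad f(x) = Q x + c = (0, 0)
Constraint values g_i(x) = a_i^T x - b_i:
  g_1((-2, 1)) = 3
Stationarity residual: grad f(x) + sum_i lambda_i a_i = (0, 0)
  -> stationarity OK
Primal feasibility (all g_i <= 0): FAILS
Dual feasibility (all lambda_i >= 0): OK
Complementary slackness (lambda_i * g_i(x) = 0 for all i): OK

Verdict: the first failing condition is primal_feasibility -> primal.

primal


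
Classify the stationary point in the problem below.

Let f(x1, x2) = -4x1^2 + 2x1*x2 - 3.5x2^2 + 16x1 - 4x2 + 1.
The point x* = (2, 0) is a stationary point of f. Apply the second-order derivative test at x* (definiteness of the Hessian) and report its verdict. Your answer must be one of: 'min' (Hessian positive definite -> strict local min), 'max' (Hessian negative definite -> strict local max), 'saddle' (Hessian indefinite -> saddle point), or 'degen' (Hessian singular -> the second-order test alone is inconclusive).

Compute the Hessian H = grad^2 f:
  H = [[-8, 2], [2, -7]]
Verify stationarity: grad f(x*) = H x* + g = (0, 0).
Eigenvalues of H: -9.5616, -5.4384.
Both eigenvalues < 0, so H is negative definite -> x* is a strict local max.

max


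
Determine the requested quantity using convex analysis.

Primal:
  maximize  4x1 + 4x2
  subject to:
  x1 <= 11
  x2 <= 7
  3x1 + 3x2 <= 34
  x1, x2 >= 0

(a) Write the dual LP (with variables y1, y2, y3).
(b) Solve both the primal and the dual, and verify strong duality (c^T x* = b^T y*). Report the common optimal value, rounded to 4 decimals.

The standard primal-dual pair for 'max c^T x s.t. A x <= b, x >= 0' is:
  Dual:  min b^T y  s.t.  A^T y >= c,  y >= 0.

So the dual LP is:
  minimize  11y1 + 7y2 + 34y3
  subject to:
    y1 + 3y3 >= 4
    y2 + 3y3 >= 4
    y1, y2, y3 >= 0

Solving the primal: x* = (4.3333, 7).
  primal value c^T x* = 45.3333.
Solving the dual: y* = (0, 0, 1.3333).
  dual value b^T y* = 45.3333.
Strong duality: c^T x* = b^T y*. Confirmed.

45.3333


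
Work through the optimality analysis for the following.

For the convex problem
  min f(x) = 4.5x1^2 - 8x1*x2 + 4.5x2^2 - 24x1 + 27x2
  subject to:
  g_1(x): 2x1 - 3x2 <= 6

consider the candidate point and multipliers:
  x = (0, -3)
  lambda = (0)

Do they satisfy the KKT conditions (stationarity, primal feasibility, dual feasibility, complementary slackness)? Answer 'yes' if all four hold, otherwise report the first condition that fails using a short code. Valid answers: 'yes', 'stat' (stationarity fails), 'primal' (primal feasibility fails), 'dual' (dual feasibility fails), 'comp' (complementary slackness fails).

Gradient of f: grad f(x) = Q x + c = (0, 0)
Constraint values g_i(x) = a_i^T x - b_i:
  g_1((0, -3)) = 3
Stationarity residual: grad f(x) + sum_i lambda_i a_i = (0, 0)
  -> stationarity OK
Primal feasibility (all g_i <= 0): FAILS
Dual feasibility (all lambda_i >= 0): OK
Complementary slackness (lambda_i * g_i(x) = 0 for all i): OK

Verdict: the first failing condition is primal_feasibility -> primal.

primal


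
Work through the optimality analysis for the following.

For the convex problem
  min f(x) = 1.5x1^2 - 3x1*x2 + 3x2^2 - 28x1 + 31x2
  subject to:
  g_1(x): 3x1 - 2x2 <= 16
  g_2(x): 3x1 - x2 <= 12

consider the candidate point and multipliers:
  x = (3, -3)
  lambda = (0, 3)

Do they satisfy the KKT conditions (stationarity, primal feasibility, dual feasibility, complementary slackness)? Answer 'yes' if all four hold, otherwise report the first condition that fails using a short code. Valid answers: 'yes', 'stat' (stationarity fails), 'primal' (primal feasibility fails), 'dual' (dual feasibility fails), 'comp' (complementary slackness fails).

Gradient of f: grad f(x) = Q x + c = (-10, 4)
Constraint values g_i(x) = a_i^T x - b_i:
  g_1((3, -3)) = -1
  g_2((3, -3)) = 0
Stationarity residual: grad f(x) + sum_i lambda_i a_i = (-1, 1)
  -> stationarity FAILS
Primal feasibility (all g_i <= 0): OK
Dual feasibility (all lambda_i >= 0): OK
Complementary slackness (lambda_i * g_i(x) = 0 for all i): OK

Verdict: the first failing condition is stationarity -> stat.

stat


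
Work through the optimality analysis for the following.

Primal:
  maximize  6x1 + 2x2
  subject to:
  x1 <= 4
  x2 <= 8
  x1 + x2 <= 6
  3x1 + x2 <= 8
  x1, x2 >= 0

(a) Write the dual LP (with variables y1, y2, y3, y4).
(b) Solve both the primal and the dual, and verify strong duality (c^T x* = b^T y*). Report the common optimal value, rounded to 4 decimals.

The standard primal-dual pair for 'max c^T x s.t. A x <= b, x >= 0' is:
  Dual:  min b^T y  s.t.  A^T y >= c,  y >= 0.

So the dual LP is:
  minimize  4y1 + 8y2 + 6y3 + 8y4
  subject to:
    y1 + y3 + 3y4 >= 6
    y2 + y3 + y4 >= 2
    y1, y2, y3, y4 >= 0

Solving the primal: x* = (1, 5).
  primal value c^T x* = 16.
Solving the dual: y* = (0, 0, 0, 2).
  dual value b^T y* = 16.
Strong duality: c^T x* = b^T y*. Confirmed.

16


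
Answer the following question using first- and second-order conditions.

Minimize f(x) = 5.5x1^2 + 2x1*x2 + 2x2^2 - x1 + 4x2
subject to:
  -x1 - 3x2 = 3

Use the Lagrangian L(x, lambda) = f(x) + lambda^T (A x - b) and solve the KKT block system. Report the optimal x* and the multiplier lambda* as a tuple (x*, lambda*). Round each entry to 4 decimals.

Form the Lagrangian:
  L(x, lambda) = (1/2) x^T Q x + c^T x + lambda^T (A x - b)
Stationarity (grad_x L = 0): Q x + c + A^T lambda = 0.
Primal feasibility: A x = b.

This gives the KKT block system:
  [ Q   A^T ] [ x     ]   [-c ]
  [ A    0  ] [ lambda ] = [ b ]

Solving the linear system:
  x*      = (0.2967, -1.0989)
  lambda* = (0.0659)
  f(x*)   = -2.4451

x* = (0.2967, -1.0989), lambda* = (0.0659)


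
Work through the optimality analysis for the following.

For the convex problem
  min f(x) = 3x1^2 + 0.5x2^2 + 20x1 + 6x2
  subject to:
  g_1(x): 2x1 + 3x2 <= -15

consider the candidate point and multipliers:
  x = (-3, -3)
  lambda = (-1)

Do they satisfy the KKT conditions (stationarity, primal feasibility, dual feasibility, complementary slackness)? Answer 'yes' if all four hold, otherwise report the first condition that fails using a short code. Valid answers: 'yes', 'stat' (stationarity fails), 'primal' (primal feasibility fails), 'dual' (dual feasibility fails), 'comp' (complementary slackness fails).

Gradient of f: grad f(x) = Q x + c = (2, 3)
Constraint values g_i(x) = a_i^T x - b_i:
  g_1((-3, -3)) = 0
Stationarity residual: grad f(x) + sum_i lambda_i a_i = (0, 0)
  -> stationarity OK
Primal feasibility (all g_i <= 0): OK
Dual feasibility (all lambda_i >= 0): FAILS
Complementary slackness (lambda_i * g_i(x) = 0 for all i): OK

Verdict: the first failing condition is dual_feasibility -> dual.

dual


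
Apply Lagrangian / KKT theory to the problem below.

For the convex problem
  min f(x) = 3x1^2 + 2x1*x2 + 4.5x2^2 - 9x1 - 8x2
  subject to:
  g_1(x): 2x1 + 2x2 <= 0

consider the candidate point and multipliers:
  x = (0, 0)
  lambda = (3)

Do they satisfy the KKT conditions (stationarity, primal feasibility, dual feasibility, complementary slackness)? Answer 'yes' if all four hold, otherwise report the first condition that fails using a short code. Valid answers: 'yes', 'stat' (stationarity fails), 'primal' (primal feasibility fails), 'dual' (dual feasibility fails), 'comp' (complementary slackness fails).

Gradient of f: grad f(x) = Q x + c = (-9, -8)
Constraint values g_i(x) = a_i^T x - b_i:
  g_1((0, 0)) = 0
Stationarity residual: grad f(x) + sum_i lambda_i a_i = (-3, -2)
  -> stationarity FAILS
Primal feasibility (all g_i <= 0): OK
Dual feasibility (all lambda_i >= 0): OK
Complementary slackness (lambda_i * g_i(x) = 0 for all i): OK

Verdict: the first failing condition is stationarity -> stat.

stat


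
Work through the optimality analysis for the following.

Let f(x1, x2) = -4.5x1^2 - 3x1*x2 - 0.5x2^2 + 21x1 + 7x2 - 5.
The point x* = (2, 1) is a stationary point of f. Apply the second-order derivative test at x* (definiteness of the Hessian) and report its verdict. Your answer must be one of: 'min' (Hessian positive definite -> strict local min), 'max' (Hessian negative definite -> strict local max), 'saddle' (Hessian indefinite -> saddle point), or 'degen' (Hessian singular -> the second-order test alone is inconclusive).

Compute the Hessian H = grad^2 f:
  H = [[-9, -3], [-3, -1]]
Verify stationarity: grad f(x*) = H x* + g = (0, 0).
Eigenvalues of H: -10, 0.
H has a zero eigenvalue (singular; negative semidefinite but not definite), so H is neither positive definite, negative definite, nor indefinite. The second-order test alone is inconclusive -> degen.
(Indeed, f is constant along the null direction of H through x*, so x* is not a strict local extremum.)

degen


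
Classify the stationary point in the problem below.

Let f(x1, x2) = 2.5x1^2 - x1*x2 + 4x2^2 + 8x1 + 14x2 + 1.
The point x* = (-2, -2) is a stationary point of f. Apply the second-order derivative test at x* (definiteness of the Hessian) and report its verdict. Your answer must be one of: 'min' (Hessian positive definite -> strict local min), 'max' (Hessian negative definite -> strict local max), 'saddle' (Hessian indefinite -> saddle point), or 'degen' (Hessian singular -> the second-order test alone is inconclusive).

Compute the Hessian H = grad^2 f:
  H = [[5, -1], [-1, 8]]
Verify stationarity: grad f(x*) = H x* + g = (0, 0).
Eigenvalues of H: 4.6972, 8.3028.
Both eigenvalues > 0, so H is positive definite -> x* is a strict local min.

min


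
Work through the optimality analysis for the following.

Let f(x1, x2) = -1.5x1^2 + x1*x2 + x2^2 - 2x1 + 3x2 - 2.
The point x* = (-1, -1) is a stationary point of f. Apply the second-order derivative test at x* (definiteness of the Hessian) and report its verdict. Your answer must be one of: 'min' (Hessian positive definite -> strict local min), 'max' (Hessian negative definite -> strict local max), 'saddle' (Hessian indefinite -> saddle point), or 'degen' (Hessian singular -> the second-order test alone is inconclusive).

Compute the Hessian H = grad^2 f:
  H = [[-3, 1], [1, 2]]
Verify stationarity: grad f(x*) = H x* + g = (0, 0).
Eigenvalues of H: -3.1926, 2.1926.
Eigenvalues have mixed signs, so H is indefinite -> x* is a saddle point.

saddle


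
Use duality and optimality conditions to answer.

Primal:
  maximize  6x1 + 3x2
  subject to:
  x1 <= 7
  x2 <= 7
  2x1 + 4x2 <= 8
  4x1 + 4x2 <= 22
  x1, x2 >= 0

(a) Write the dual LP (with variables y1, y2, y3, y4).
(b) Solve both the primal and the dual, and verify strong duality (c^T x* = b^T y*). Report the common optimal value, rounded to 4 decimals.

The standard primal-dual pair for 'max c^T x s.t. A x <= b, x >= 0' is:
  Dual:  min b^T y  s.t.  A^T y >= c,  y >= 0.

So the dual LP is:
  minimize  7y1 + 7y2 + 8y3 + 22y4
  subject to:
    y1 + 2y3 + 4y4 >= 6
    y2 + 4y3 + 4y4 >= 3
    y1, y2, y3, y4 >= 0

Solving the primal: x* = (4, 0).
  primal value c^T x* = 24.
Solving the dual: y* = (0, 0, 3, 0).
  dual value b^T y* = 24.
Strong duality: c^T x* = b^T y*. Confirmed.

24


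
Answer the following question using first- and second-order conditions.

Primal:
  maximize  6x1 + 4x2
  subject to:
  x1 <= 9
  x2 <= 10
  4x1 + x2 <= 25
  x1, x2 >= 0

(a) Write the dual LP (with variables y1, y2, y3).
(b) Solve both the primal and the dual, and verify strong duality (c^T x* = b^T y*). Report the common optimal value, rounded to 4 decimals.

The standard primal-dual pair for 'max c^T x s.t. A x <= b, x >= 0' is:
  Dual:  min b^T y  s.t.  A^T y >= c,  y >= 0.

So the dual LP is:
  minimize  9y1 + 10y2 + 25y3
  subject to:
    y1 + 4y3 >= 6
    y2 + y3 >= 4
    y1, y2, y3 >= 0

Solving the primal: x* = (3.75, 10).
  primal value c^T x* = 62.5.
Solving the dual: y* = (0, 2.5, 1.5).
  dual value b^T y* = 62.5.
Strong duality: c^T x* = b^T y*. Confirmed.

62.5


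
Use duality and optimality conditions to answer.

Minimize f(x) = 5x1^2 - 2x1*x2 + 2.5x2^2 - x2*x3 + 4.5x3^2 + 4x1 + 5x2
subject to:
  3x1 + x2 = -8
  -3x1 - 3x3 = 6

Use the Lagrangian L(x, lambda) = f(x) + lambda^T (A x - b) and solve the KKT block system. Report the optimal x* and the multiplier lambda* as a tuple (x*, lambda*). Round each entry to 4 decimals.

Form the Lagrangian:
  L(x, lambda) = (1/2) x^T Q x + c^T x + lambda^T (A x - b)
Stationarity (grad_x L = 0): Q x + c + A^T lambda = 0.
Primal feasibility: A x = b.

This gives the KKT block system:
  [ Q   A^T ] [ x     ]   [-c ]
  [ A    0  ] [ lambda ] = [ b ]

Solving the linear system:
  x*      = (-1.8429, -2.4714, -0.1571)
  lambda* = (3.5143, 0.3524)
  f(x*)   = 3.1357

x* = (-1.8429, -2.4714, -0.1571), lambda* = (3.5143, 0.3524)


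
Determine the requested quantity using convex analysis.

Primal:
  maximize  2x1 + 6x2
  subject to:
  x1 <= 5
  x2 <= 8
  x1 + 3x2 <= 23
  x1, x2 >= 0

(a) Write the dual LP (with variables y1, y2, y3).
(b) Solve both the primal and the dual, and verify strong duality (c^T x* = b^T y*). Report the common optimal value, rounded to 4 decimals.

The standard primal-dual pair for 'max c^T x s.t. A x <= b, x >= 0' is:
  Dual:  min b^T y  s.t.  A^T y >= c,  y >= 0.

So the dual LP is:
  minimize  5y1 + 8y2 + 23y3
  subject to:
    y1 + y3 >= 2
    y2 + 3y3 >= 6
    y1, y2, y3 >= 0

Solving the primal: x* = (0, 7.6667).
  primal value c^T x* = 46.
Solving the dual: y* = (0, 0, 2).
  dual value b^T y* = 46.
Strong duality: c^T x* = b^T y*. Confirmed.

46


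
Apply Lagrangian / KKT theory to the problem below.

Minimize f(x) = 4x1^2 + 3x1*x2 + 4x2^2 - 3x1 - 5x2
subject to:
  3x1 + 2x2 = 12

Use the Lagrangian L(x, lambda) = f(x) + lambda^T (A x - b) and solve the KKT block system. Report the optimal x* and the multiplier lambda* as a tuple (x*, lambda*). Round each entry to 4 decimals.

Form the Lagrangian:
  L(x, lambda) = (1/2) x^T Q x + c^T x + lambda^T (A x - b)
Stationarity (grad_x L = 0): Q x + c + A^T lambda = 0.
Primal feasibility: A x = b.

This gives the KKT block system:
  [ Q   A^T ] [ x     ]   [-c ]
  [ A    0  ] [ lambda ] = [ b ]

Solving the linear system:
  x*      = (2.9118, 1.6324)
  lambda* = (-8.3971)
  f(x*)   = 41.9338

x* = (2.9118, 1.6324), lambda* = (-8.3971)


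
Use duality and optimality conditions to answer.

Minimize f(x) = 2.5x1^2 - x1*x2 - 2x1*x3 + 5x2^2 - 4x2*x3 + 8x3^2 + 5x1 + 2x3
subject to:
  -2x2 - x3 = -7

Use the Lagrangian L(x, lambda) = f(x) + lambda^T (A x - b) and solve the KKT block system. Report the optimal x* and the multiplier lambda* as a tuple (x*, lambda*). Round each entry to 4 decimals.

Form the Lagrangian:
  L(x, lambda) = (1/2) x^T Q x + c^T x + lambda^T (A x - b)
Stationarity (grad_x L = 0): Q x + c + A^T lambda = 0.
Primal feasibility: A x = b.

This gives the KKT block system:
  [ Q   A^T ] [ x     ]   [-c ]
  [ A    0  ] [ lambda ] = [ b ]

Solving the linear system:
  x*      = (0.0952, 2.8413, 1.3175)
  lambda* = (11.5238)
  f(x*)   = 41.8889

x* = (0.0952, 2.8413, 1.3175), lambda* = (11.5238)


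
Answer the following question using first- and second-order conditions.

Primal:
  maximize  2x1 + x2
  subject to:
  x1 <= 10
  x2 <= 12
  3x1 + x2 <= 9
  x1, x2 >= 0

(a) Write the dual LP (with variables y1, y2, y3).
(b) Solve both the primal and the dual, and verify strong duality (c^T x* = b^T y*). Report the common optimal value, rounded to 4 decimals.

The standard primal-dual pair for 'max c^T x s.t. A x <= b, x >= 0' is:
  Dual:  min b^T y  s.t.  A^T y >= c,  y >= 0.

So the dual LP is:
  minimize  10y1 + 12y2 + 9y3
  subject to:
    y1 + 3y3 >= 2
    y2 + y3 >= 1
    y1, y2, y3 >= 0

Solving the primal: x* = (0, 9).
  primal value c^T x* = 9.
Solving the dual: y* = (0, 0, 1).
  dual value b^T y* = 9.
Strong duality: c^T x* = b^T y*. Confirmed.

9


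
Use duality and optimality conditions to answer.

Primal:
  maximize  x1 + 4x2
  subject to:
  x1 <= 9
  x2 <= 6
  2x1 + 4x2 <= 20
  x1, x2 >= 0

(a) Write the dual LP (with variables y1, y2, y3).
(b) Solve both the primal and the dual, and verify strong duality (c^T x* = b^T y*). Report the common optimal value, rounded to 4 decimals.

The standard primal-dual pair for 'max c^T x s.t. A x <= b, x >= 0' is:
  Dual:  min b^T y  s.t.  A^T y >= c,  y >= 0.

So the dual LP is:
  minimize  9y1 + 6y2 + 20y3
  subject to:
    y1 + 2y3 >= 1
    y2 + 4y3 >= 4
    y1, y2, y3 >= 0

Solving the primal: x* = (0, 5).
  primal value c^T x* = 20.
Solving the dual: y* = (0, 0, 1).
  dual value b^T y* = 20.
Strong duality: c^T x* = b^T y*. Confirmed.

20


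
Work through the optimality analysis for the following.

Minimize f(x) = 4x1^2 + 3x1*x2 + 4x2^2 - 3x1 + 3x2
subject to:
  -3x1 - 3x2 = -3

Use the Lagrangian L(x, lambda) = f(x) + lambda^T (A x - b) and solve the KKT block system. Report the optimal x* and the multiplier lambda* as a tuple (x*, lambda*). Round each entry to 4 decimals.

Form the Lagrangian:
  L(x, lambda) = (1/2) x^T Q x + c^T x + lambda^T (A x - b)
Stationarity (grad_x L = 0): Q x + c + A^T lambda = 0.
Primal feasibility: A x = b.

This gives the KKT block system:
  [ Q   A^T ] [ x     ]   [-c ]
  [ A    0  ] [ lambda ] = [ b ]

Solving the linear system:
  x*      = (1.1, -0.1)
  lambda* = (1.8333)
  f(x*)   = 0.95

x* = (1.1, -0.1), lambda* = (1.8333)


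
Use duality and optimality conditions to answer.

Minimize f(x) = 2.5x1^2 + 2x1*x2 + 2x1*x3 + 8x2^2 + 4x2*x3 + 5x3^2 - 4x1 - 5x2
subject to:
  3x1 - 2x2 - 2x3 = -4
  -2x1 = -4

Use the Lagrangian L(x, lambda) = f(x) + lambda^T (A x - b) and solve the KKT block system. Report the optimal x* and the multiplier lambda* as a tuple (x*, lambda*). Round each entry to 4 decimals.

Form the Lagrangian:
  L(x, lambda) = (1/2) x^T Q x + c^T x + lambda^T (A x - b)
Stationarity (grad_x L = 0): Q x + c + A^T lambda = 0.
Primal feasibility: A x = b.

This gives the KKT block system:
  [ Q   A^T ] [ x     ]   [-c ]
  [ A    0  ] [ lambda ] = [ b ]

Solving the linear system:
  x*      = (2, 1.9444, 3.0556)
  lambda* = (21.1667, 39.75)
  f(x*)   = 112.9722

x* = (2, 1.9444, 3.0556), lambda* = (21.1667, 39.75)


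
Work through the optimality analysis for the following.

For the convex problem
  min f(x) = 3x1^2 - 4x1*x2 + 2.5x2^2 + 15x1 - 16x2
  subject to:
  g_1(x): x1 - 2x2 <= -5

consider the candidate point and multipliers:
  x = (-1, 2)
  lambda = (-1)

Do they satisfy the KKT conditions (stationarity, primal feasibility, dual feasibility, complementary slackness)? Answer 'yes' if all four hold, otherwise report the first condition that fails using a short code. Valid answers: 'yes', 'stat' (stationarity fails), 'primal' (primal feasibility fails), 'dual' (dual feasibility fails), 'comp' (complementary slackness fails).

Gradient of f: grad f(x) = Q x + c = (1, -2)
Constraint values g_i(x) = a_i^T x - b_i:
  g_1((-1, 2)) = 0
Stationarity residual: grad f(x) + sum_i lambda_i a_i = (0, 0)
  -> stationarity OK
Primal feasibility (all g_i <= 0): OK
Dual feasibility (all lambda_i >= 0): FAILS
Complementary slackness (lambda_i * g_i(x) = 0 for all i): OK

Verdict: the first failing condition is dual_feasibility -> dual.

dual


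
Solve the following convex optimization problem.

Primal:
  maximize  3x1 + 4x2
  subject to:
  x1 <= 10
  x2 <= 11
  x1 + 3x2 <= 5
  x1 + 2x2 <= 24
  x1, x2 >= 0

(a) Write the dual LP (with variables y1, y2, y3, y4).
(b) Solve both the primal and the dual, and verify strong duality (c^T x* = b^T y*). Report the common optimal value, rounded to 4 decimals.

The standard primal-dual pair for 'max c^T x s.t. A x <= b, x >= 0' is:
  Dual:  min b^T y  s.t.  A^T y >= c,  y >= 0.

So the dual LP is:
  minimize  10y1 + 11y2 + 5y3 + 24y4
  subject to:
    y1 + y3 + y4 >= 3
    y2 + 3y3 + 2y4 >= 4
    y1, y2, y3, y4 >= 0

Solving the primal: x* = (5, 0).
  primal value c^T x* = 15.
Solving the dual: y* = (0, 0, 3, 0).
  dual value b^T y* = 15.
Strong duality: c^T x* = b^T y*. Confirmed.

15


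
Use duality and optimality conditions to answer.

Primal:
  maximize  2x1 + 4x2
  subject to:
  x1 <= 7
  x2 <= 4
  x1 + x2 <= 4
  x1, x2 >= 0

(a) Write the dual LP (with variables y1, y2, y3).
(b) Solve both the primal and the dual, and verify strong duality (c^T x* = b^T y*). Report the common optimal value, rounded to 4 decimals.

The standard primal-dual pair for 'max c^T x s.t. A x <= b, x >= 0' is:
  Dual:  min b^T y  s.t.  A^T y >= c,  y >= 0.

So the dual LP is:
  minimize  7y1 + 4y2 + 4y3
  subject to:
    y1 + y3 >= 2
    y2 + y3 >= 4
    y1, y2, y3 >= 0

Solving the primal: x* = (0, 4).
  primal value c^T x* = 16.
Solving the dual: y* = (0, 2, 2).
  dual value b^T y* = 16.
Strong duality: c^T x* = b^T y*. Confirmed.

16


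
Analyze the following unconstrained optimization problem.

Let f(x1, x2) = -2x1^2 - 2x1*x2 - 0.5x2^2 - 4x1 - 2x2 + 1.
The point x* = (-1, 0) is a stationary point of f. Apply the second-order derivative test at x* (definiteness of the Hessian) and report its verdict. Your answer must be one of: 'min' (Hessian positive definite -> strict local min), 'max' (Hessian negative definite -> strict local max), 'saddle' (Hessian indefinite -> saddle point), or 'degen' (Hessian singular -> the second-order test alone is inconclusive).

Compute the Hessian H = grad^2 f:
  H = [[-4, -2], [-2, -1]]
Verify stationarity: grad f(x*) = H x* + g = (0, 0).
Eigenvalues of H: -5, 0.
H has a zero eigenvalue (singular; negative semidefinite but not definite), so H is neither positive definite, negative definite, nor indefinite. The second-order test alone is inconclusive -> degen.
(Indeed, f is constant along the null direction of H through x*, so x* is not a strict local extremum.)

degen


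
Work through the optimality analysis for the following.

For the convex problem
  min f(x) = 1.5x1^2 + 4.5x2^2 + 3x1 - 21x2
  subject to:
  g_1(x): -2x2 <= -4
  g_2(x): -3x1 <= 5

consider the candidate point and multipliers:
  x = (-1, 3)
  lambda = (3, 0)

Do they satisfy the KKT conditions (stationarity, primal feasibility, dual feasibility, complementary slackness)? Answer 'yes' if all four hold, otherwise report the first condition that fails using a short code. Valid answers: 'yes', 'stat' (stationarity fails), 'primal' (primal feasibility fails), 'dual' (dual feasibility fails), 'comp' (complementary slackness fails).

Gradient of f: grad f(x) = Q x + c = (0, 6)
Constraint values g_i(x) = a_i^T x - b_i:
  g_1((-1, 3)) = -2
  g_2((-1, 3)) = -2
Stationarity residual: grad f(x) + sum_i lambda_i a_i = (0, 0)
  -> stationarity OK
Primal feasibility (all g_i <= 0): OK
Dual feasibility (all lambda_i >= 0): OK
Complementary slackness (lambda_i * g_i(x) = 0 for all i): FAILS

Verdict: the first failing condition is complementary_slackness -> comp.

comp


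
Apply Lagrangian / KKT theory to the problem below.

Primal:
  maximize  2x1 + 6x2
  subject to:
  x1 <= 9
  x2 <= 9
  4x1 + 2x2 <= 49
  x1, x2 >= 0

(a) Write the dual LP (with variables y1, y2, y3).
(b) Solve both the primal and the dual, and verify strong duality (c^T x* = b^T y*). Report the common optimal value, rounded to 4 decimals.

The standard primal-dual pair for 'max c^T x s.t. A x <= b, x >= 0' is:
  Dual:  min b^T y  s.t.  A^T y >= c,  y >= 0.

So the dual LP is:
  minimize  9y1 + 9y2 + 49y3
  subject to:
    y1 + 4y3 >= 2
    y2 + 2y3 >= 6
    y1, y2, y3 >= 0

Solving the primal: x* = (7.75, 9).
  primal value c^T x* = 69.5.
Solving the dual: y* = (0, 5, 0.5).
  dual value b^T y* = 69.5.
Strong duality: c^T x* = b^T y*. Confirmed.

69.5


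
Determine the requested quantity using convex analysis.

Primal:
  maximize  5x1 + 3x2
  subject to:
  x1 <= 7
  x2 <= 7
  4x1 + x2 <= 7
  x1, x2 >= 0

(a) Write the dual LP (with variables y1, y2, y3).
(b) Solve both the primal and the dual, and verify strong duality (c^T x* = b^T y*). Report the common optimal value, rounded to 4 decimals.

The standard primal-dual pair for 'max c^T x s.t. A x <= b, x >= 0' is:
  Dual:  min b^T y  s.t.  A^T y >= c,  y >= 0.

So the dual LP is:
  minimize  7y1 + 7y2 + 7y3
  subject to:
    y1 + 4y3 >= 5
    y2 + y3 >= 3
    y1, y2, y3 >= 0

Solving the primal: x* = (0, 7).
  primal value c^T x* = 21.
Solving the dual: y* = (0, 1.75, 1.25).
  dual value b^T y* = 21.
Strong duality: c^T x* = b^T y*. Confirmed.

21


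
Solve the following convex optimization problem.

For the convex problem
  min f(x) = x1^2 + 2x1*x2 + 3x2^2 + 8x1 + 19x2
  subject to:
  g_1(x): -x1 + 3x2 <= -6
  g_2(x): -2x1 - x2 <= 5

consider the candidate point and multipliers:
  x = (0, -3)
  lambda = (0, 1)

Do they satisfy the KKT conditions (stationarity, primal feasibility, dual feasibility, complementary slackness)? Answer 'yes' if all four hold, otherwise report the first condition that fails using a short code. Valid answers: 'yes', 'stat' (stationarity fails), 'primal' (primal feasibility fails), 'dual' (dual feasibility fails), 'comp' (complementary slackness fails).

Gradient of f: grad f(x) = Q x + c = (2, 1)
Constraint values g_i(x) = a_i^T x - b_i:
  g_1((0, -3)) = -3
  g_2((0, -3)) = -2
Stationarity residual: grad f(x) + sum_i lambda_i a_i = (0, 0)
  -> stationarity OK
Primal feasibility (all g_i <= 0): OK
Dual feasibility (all lambda_i >= 0): OK
Complementary slackness (lambda_i * g_i(x) = 0 for all i): FAILS

Verdict: the first failing condition is complementary_slackness -> comp.

comp


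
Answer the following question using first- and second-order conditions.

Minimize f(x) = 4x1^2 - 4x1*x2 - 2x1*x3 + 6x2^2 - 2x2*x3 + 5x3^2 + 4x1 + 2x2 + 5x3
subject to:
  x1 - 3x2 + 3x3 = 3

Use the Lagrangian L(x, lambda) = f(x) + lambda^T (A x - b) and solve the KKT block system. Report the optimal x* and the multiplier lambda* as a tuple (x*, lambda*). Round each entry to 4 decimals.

Form the Lagrangian:
  L(x, lambda) = (1/2) x^T Q x + c^T x + lambda^T (A x - b)
Stationarity (grad_x L = 0): Q x + c + A^T lambda = 0.
Primal feasibility: A x = b.

This gives the KKT block system:
  [ Q   A^T ] [ x     ]   [-c ]
  [ A    0  ] [ lambda ] = [ b ]

Solving the linear system:
  x*      = (-0.6732, -1.1575, 0.0669)
  lambda* = (-3.1102)
  f(x*)   = 2.3287

x* = (-0.6732, -1.1575, 0.0669), lambda* = (-3.1102)


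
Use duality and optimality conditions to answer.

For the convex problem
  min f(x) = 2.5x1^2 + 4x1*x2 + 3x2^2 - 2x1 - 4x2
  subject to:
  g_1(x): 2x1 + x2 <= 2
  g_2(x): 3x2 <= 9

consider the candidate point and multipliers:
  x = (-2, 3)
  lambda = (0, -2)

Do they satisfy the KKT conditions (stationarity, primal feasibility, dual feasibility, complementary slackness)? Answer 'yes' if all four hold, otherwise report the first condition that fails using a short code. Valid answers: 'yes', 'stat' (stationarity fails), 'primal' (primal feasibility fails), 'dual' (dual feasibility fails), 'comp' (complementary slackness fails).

Gradient of f: grad f(x) = Q x + c = (0, 6)
Constraint values g_i(x) = a_i^T x - b_i:
  g_1((-2, 3)) = -3
  g_2((-2, 3)) = 0
Stationarity residual: grad f(x) + sum_i lambda_i a_i = (0, 0)
  -> stationarity OK
Primal feasibility (all g_i <= 0): OK
Dual feasibility (all lambda_i >= 0): FAILS
Complementary slackness (lambda_i * g_i(x) = 0 for all i): OK

Verdict: the first failing condition is dual_feasibility -> dual.

dual


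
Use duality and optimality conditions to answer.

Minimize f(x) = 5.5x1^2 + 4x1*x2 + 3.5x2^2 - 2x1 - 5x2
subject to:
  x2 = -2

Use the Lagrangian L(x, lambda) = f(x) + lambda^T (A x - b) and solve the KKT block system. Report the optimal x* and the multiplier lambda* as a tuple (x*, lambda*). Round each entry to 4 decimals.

Form the Lagrangian:
  L(x, lambda) = (1/2) x^T Q x + c^T x + lambda^T (A x - b)
Stationarity (grad_x L = 0): Q x + c + A^T lambda = 0.
Primal feasibility: A x = b.

This gives the KKT block system:
  [ Q   A^T ] [ x     ]   [-c ]
  [ A    0  ] [ lambda ] = [ b ]

Solving the linear system:
  x*      = (0.9091, -2)
  lambda* = (15.3636)
  f(x*)   = 19.4545

x* = (0.9091, -2), lambda* = (15.3636)


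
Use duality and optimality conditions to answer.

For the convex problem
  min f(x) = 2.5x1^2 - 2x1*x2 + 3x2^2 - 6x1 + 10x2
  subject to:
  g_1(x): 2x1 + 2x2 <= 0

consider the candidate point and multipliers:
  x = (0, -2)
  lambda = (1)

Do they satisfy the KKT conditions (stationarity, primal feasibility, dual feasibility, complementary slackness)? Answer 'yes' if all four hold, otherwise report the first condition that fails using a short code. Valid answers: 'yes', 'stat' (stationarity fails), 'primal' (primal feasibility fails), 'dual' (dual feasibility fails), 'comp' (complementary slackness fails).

Gradient of f: grad f(x) = Q x + c = (-2, -2)
Constraint values g_i(x) = a_i^T x - b_i:
  g_1((0, -2)) = -4
Stationarity residual: grad f(x) + sum_i lambda_i a_i = (0, 0)
  -> stationarity OK
Primal feasibility (all g_i <= 0): OK
Dual feasibility (all lambda_i >= 0): OK
Complementary slackness (lambda_i * g_i(x) = 0 for all i): FAILS

Verdict: the first failing condition is complementary_slackness -> comp.

comp


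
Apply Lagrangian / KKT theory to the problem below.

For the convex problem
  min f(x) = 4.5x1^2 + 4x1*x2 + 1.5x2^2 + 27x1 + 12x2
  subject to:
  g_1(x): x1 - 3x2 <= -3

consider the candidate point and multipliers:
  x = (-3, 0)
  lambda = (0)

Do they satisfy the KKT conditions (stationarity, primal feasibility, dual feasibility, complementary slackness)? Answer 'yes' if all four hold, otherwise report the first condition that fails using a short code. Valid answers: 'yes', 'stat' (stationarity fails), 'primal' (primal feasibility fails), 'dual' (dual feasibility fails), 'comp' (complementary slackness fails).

Gradient of f: grad f(x) = Q x + c = (0, 0)
Constraint values g_i(x) = a_i^T x - b_i:
  g_1((-3, 0)) = 0
Stationarity residual: grad f(x) + sum_i lambda_i a_i = (0, 0)
  -> stationarity OK
Primal feasibility (all g_i <= 0): OK
Dual feasibility (all lambda_i >= 0): OK
Complementary slackness (lambda_i * g_i(x) = 0 for all i): OK

Verdict: yes, KKT holds.

yes


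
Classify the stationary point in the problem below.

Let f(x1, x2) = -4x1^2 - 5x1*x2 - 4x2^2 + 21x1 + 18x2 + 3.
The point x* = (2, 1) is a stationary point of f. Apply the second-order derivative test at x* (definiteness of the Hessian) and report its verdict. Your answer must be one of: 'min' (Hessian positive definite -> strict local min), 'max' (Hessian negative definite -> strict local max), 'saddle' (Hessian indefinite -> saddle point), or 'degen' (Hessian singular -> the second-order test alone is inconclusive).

Compute the Hessian H = grad^2 f:
  H = [[-8, -5], [-5, -8]]
Verify stationarity: grad f(x*) = H x* + g = (0, 0).
Eigenvalues of H: -13, -3.
Both eigenvalues < 0, so H is negative definite -> x* is a strict local max.

max


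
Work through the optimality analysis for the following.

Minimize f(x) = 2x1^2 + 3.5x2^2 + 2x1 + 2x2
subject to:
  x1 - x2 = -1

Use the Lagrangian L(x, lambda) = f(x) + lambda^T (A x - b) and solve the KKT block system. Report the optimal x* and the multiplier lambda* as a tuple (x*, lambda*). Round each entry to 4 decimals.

Form the Lagrangian:
  L(x, lambda) = (1/2) x^T Q x + c^T x + lambda^T (A x - b)
Stationarity (grad_x L = 0): Q x + c + A^T lambda = 0.
Primal feasibility: A x = b.

This gives the KKT block system:
  [ Q   A^T ] [ x     ]   [-c ]
  [ A    0  ] [ lambda ] = [ b ]

Solving the linear system:
  x*      = (-1, 0)
  lambda* = (2)
  f(x*)   = 0

x* = (-1, 0), lambda* = (2)


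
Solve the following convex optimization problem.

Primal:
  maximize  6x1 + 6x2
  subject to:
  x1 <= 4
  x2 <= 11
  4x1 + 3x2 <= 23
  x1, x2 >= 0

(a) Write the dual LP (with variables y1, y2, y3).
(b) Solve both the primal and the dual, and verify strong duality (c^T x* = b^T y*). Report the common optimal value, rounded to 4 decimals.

The standard primal-dual pair for 'max c^T x s.t. A x <= b, x >= 0' is:
  Dual:  min b^T y  s.t.  A^T y >= c,  y >= 0.

So the dual LP is:
  minimize  4y1 + 11y2 + 23y3
  subject to:
    y1 + 4y3 >= 6
    y2 + 3y3 >= 6
    y1, y2, y3 >= 0

Solving the primal: x* = (0, 7.6667).
  primal value c^T x* = 46.
Solving the dual: y* = (0, 0, 2).
  dual value b^T y* = 46.
Strong duality: c^T x* = b^T y*. Confirmed.

46


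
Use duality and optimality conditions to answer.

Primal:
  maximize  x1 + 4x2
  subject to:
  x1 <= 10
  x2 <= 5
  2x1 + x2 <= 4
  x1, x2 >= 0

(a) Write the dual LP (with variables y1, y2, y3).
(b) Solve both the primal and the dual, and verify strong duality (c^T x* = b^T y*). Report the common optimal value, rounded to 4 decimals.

The standard primal-dual pair for 'max c^T x s.t. A x <= b, x >= 0' is:
  Dual:  min b^T y  s.t.  A^T y >= c,  y >= 0.

So the dual LP is:
  minimize  10y1 + 5y2 + 4y3
  subject to:
    y1 + 2y3 >= 1
    y2 + y3 >= 4
    y1, y2, y3 >= 0

Solving the primal: x* = (0, 4).
  primal value c^T x* = 16.
Solving the dual: y* = (0, 0, 4).
  dual value b^T y* = 16.
Strong duality: c^T x* = b^T y*. Confirmed.

16


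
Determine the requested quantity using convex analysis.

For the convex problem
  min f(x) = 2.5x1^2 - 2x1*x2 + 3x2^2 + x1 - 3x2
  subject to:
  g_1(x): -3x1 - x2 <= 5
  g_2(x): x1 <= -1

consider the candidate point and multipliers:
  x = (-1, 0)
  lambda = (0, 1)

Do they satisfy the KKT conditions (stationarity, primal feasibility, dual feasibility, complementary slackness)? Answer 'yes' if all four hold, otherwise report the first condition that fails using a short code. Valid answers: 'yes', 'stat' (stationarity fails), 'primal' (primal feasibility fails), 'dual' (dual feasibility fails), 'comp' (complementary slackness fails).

Gradient of f: grad f(x) = Q x + c = (-4, -1)
Constraint values g_i(x) = a_i^T x - b_i:
  g_1((-1, 0)) = -2
  g_2((-1, 0)) = 0
Stationarity residual: grad f(x) + sum_i lambda_i a_i = (-3, -1)
  -> stationarity FAILS
Primal feasibility (all g_i <= 0): OK
Dual feasibility (all lambda_i >= 0): OK
Complementary slackness (lambda_i * g_i(x) = 0 for all i): OK

Verdict: the first failing condition is stationarity -> stat.

stat


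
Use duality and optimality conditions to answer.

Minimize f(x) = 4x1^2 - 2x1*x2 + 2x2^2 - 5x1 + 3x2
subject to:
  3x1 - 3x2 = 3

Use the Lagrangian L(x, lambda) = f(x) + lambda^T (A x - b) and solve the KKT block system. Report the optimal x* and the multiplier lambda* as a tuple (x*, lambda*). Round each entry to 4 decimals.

Form the Lagrangian:
  L(x, lambda) = (1/2) x^T Q x + c^T x + lambda^T (A x - b)
Stationarity (grad_x L = 0): Q x + c + A^T lambda = 0.
Primal feasibility: A x = b.

This gives the KKT block system:
  [ Q   A^T ] [ x     ]   [-c ]
  [ A    0  ] [ lambda ] = [ b ]

Solving the linear system:
  x*      = (0.5, -0.5)
  lambda* = (0)
  f(x*)   = -2

x* = (0.5, -0.5), lambda* = (0)
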